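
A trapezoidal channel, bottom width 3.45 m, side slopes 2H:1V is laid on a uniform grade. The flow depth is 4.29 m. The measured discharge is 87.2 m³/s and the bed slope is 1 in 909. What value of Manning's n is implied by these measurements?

n = 0.034

With bottom width b = 3.45 m and side slope z = 2: A = (b + zy)y = (3.45 + 2×4.29)×4.29 = 51.61 m²; P = b + 2y√(1+z²) = 3.45 + 2×4.29×2.236 = 22.64 m.
Hydraulic radius R = A/P = 51.61/22.64 = 2.28 m.
Rearranging Manning's equation: n = (1/Q) A R^(2/3) S^(1/2) = (1/87.2) × 51.61 × 2.28^(2/3) × √0.0011 = 0.034.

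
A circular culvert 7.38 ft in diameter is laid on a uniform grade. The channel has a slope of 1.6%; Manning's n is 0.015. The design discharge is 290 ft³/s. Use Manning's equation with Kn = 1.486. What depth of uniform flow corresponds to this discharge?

y_n = 3.06 ft

Manning's equation rearranged: A R^(2/3) = nQ / (1.486·√S) = 0.015 × 290 / (1.486 × √0.016) = 23.14.
Trying y = 3.6 ft: A R^(2/3) = 30.85 — high.
Trying y = 2.73 ft: A R^(2/3) = 18.77 — low.
Trying y = 3.06 ft: A R^(2/3) = 23.15 — matches.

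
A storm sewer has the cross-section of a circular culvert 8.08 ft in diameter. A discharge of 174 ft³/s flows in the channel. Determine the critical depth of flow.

At critical depth, Q² T / (g A³) = 1, i.e. A³/T = Q²/g = 174²/32.2 = 940.2.
At y = 3.67 ft: A³/T = 1445 — over.
At y = 3.28 ft: A³/T = 939.2 — ≈ 940.2.

y_c = 3.28 ft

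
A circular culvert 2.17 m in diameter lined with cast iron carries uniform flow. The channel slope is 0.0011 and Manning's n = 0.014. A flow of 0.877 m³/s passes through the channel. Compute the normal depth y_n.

y_n = 0.569 m

Manning's equation rearranged: A R^(2/3) = nQ / (1·√S) = 0.014 × 0.877 / (√0.0011) = 0.3702.
Try y = 0.67 m: A R^(2/3) = 0.5093 — over.
Try y = 0.569 m: A R^(2/3) = 0.3703 — close enough.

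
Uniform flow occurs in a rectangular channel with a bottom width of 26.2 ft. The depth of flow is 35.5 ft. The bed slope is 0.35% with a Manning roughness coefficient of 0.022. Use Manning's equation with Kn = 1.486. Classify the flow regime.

Flow area A = b·y = 26.2 × 35.5 = 930.1 ft². Wetted perimeter P = b + 2y = 26.2 + 2×35.5 = 97.2 ft.
Hydraulic radius R = A/P = 930.1/97.2 = 9.569 ft.
V = (1.486/n) R^(2/3) √S = (1.486/0.022) × 9.569^(2/3) × √0.0035 = 18.01 ft/s. Hydraulic depth D_h = A/T = 930.1/26.2 = 35.5 ft.
Froude number Fr = V/√(g·D_h) = 18.01/√(32.2×35.5) = 0.533, which is less than 1, so the flow is subcritical.

subcritical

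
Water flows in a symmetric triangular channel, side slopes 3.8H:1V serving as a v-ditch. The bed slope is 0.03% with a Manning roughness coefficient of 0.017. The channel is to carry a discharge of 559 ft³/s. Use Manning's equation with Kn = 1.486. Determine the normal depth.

y_n = 6.67 ft

Manning's equation rearranged: A R^(2/3) = nQ / (1.486·√S) = 0.017 × 559 / (1.486 × √0.0003) = 369.2.
At y = 7.95 ft: A R^(2/3) = 589.4 — high.
At y = 4.7 ft: A R^(2/3) = 145.1 — low.
At y = 6.67 ft: A R^(2/3) = 369 — close enough.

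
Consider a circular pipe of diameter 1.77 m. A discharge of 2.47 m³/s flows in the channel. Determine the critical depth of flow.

y_c = 0.771 m

At critical depth, Q² T / (g A³) = 1, i.e. A³/T = Q²/g = 2.47²/9.81 = 0.6219.
Trying y = 0.643 m: A³/T = 0.3091 — short.
Trying y = 0.927 m: A³/T = 1.256 — over.
Trying y = 0.771 m: A³/T = 0.6209 — close enough.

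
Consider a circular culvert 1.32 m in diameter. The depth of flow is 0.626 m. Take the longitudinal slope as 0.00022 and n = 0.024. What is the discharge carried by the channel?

For a circular section of diameter D = 1.32 m at depth y = 0.626 m, the central angle is θ = 2 arccos(1 − 2y/D) = 3.039 rad. Then A = (D²/8)(θ − sin θ) = 0.6394 m² and P = Dθ/2 = 2.005 m.
Hydraulic radius R = A/P = 0.6394/2.005 = 0.3188 m.
Manning's equation: Q = (1/n) A R^(2/3) S^(1/2) = (1/0.024) × 0.6394 × 0.3188^(2/3) × 0.00022^(1/2) = 0.184 m³/s.

Q = 0.184 m³/s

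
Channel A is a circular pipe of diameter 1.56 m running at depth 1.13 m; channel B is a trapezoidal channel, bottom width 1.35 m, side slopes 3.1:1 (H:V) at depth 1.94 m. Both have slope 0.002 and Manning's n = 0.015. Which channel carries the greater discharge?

channel B

Channel A: For a circular section of diameter D = 1.56 m at depth y = 1.13 m, the central angle is θ = 2 arccos(1 − 2y/D) = 4.072 rad. Then A = (D²/8)(θ − sin θ) = 1.483 m² and P = Dθ/2 = 3.176 m. Hydraulic radius R = A/P = 1.483/3.176 = 0.4668 m. Q_A = (1/0.015)·1.483·0.4668^(2/3)·√0.002 = 2.66 m³/s.
Channel B: With bottom width b = 1.35 m and side slope z = 3.1: A = (b + zy)y = (1.35 + 3.1×1.94)×1.94 = 14.29 m²; P = b + 2y√(1+z²) = 1.35 + 2×1.94×3.257 = 13.99 m. Hydraulic radius R = A/P = 14.29/13.99 = 1.021 m. Q_B = (1/0.015)·14.29·1.021^(2/3)·√0.002 = 43.2 m³/s.
Q_A = 2.66 m³/s vs Q_B = 43.2 m³/s, so channel B carries more.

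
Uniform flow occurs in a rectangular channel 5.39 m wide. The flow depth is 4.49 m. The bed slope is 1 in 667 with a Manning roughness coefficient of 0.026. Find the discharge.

Q = 51 m³/s

Flow area A = b·y = 5.39 × 4.49 = 24.2 m². Wetted perimeter P = b + 2y = 5.39 + 2×4.49 = 14.37 m.
Hydraulic radius R = A/P = 24.2/14.37 = 1.684 m.
Manning's equation: Q = (1/n) A R^(2/3) S^(1/2) = (1/0.026) × 24.2 × 1.684^(2/3) × 0.001499^(1/2) = 51 m³/s.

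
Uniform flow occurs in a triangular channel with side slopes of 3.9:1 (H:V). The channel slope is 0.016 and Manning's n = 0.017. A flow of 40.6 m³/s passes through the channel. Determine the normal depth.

y_n = 1.36 m

Manning's equation rearranged: A R^(2/3) = nQ / (1·√S) = 0.017 × 40.6 / (√0.016) = 5.457.
Try y = 1.72 m: A R^(2/3) = 10.21 — high.
Try y = 1.36 m: A R^(2/3) = 5.461 — ≈ 5.457.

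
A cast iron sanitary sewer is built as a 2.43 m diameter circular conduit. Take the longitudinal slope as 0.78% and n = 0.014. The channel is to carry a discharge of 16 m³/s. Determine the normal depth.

Manning's equation rearranged: A R^(2/3) = nQ / (1·√S) = 0.014 × 16 / (√0.0078) = 2.536.
Try y = 1.27 m: A R^(2/3) = 1.792 — low.
Try y = 1.99 m: A R^(2/3) = 3.324 — high.
Try y = 1.59 m: A R^(2/3) = 2.54 — matches.

y_n = 1.59 m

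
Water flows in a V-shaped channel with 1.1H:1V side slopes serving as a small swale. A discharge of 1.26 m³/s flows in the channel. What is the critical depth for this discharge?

At critical depth, Q² T / (g A³) = 1, i.e. A³/T = Q²/g = 1.26²/9.81 = 0.1618.
At y = 0.907 m: A³/T = 0.3714 — over.
At y = 0.652 m: A³/T = 0.07128 — short.
At y = 0.768 m: A³/T = 0.1616 — matches.

y_c = 0.768 m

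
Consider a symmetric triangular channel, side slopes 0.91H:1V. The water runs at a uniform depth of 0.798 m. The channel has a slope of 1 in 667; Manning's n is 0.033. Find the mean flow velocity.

V = 0.488 m/s

For a triangular section with side slope z = 0.91: A = zy² = 0.91×0.798² = 0.5795 m²; P = 2y√(1+z²) = 2×0.798×1.352 = 2.158 m.
Hydraulic radius R = A/P = 0.5795/2.158 = 0.2685 m.
From Manning's equation, V = (1/n) R^(2/3) S^(1/2) = (1/0.033) × 0.2685^(2/3) × 0.001499^(1/2) = 0.488 m/s.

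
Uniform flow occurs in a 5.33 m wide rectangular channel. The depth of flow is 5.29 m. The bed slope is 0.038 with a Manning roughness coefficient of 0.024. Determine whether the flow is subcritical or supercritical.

supercritical

Flow area A = b·y = 5.33 × 5.29 = 28.2 m². Wetted perimeter P = b + 2y = 5.33 + 2×5.29 = 15.91 m.
Hydraulic radius R = A/P = 28.2/15.91 = 1.772 m.
V = (1/n) R^(2/3) √S = (1/0.024) × 1.772^(2/3) × √0.038 = 11.89 m/s. Hydraulic depth D_h = A/T = 28.2/5.33 = 5.29 m.
Froude number Fr = V/√(g·D_h) = 11.89/√(9.81×5.29) = 1.65, which is greater than 1, so the flow is supercritical.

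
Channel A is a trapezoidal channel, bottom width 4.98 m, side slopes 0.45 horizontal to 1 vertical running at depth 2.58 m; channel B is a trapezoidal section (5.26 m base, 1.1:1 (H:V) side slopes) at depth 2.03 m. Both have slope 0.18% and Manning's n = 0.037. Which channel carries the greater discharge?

channel A

Channel A: With bottom width b = 4.98 m and side slope z = 0.45: A = (b + zy)y = (4.98 + 0.45×2.58)×2.58 = 15.84 m²; P = b + 2y√(1+z²) = 4.98 + 2×2.58×1.097 = 10.64 m. Hydraulic radius R = A/P = 15.84/10.64 = 1.489 m. Q_A = (1/0.037)·15.84·1.489^(2/3)·√0.0018 = 23.69 m³/s.
Channel B: With bottom width b = 5.26 m and side slope z = 1.1: A = (b + zy)y = (5.26 + 1.1×2.03)×2.03 = 15.21 m²; P = b + 2y√(1+z²) = 5.26 + 2×2.03×1.487 = 11.3 m. Hydraulic radius R = A/P = 15.21/11.3 = 1.347 m. Q_B = (1/0.037)·15.21·1.347^(2/3)·√0.0018 = 21.27 m³/s.
Q_A = 23.69 m³/s vs Q_B = 21.27 m³/s, so channel A carries more.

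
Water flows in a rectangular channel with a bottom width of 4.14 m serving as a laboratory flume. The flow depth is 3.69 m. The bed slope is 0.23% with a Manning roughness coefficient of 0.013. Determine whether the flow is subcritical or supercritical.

subcritical

Flow area A = b·y = 4.14 × 3.69 = 15.28 m². Wetted perimeter P = b + 2y = 4.14 + 2×3.69 = 11.52 m.
Hydraulic radius R = A/P = 15.28/11.52 = 1.326 m.
V = (1/n) R^(2/3) √S = (1/0.013) × 1.326^(2/3) × √0.0023 = 4.453 m/s. Hydraulic depth D_h = A/T = 15.28/4.14 = 3.69 m.
Froude number Fr = V/√(g·D_h) = 4.453/√(9.81×3.69) = 0.74, which is less than 1, so the flow is subcritical.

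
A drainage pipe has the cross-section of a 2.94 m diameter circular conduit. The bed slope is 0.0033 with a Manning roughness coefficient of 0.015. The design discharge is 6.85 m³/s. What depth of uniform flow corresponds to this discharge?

Manning's equation rearranged: A R^(2/3) = nQ / (1·√S) = 0.015 × 6.85 / (√0.0033) = 1.789.
Trying y = 1.27 m: A R^(2/3) = 2.141 — too large.
Trying y = 1.03 m: A R^(2/3) = 1.456 — too small.
Trying y = 1.15 m: A R^(2/3) = 1.788 — close enough.

y_n = 1.15 m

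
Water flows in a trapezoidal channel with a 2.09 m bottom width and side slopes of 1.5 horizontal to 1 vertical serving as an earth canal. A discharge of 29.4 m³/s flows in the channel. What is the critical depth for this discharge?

At critical depth, Q² T / (g A³) = 1, i.e. A³/T = Q²/g = 29.4²/9.81 = 88.11.
At y = 1.32 m: A³/T = 25.63 — low.
At y = 1.99 m: A³/T = 127.8 — high.
At y = 1.81 m: A³/T = 87.48 — ≈ 88.11.

y_c = 1.81 m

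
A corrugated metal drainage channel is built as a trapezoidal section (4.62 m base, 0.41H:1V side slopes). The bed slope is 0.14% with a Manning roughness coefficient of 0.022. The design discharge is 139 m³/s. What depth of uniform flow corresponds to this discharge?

Manning's equation rearranged: A R^(2/3) = nQ / (1·√S) = 0.022 × 139 / (√0.0014) = 81.73.
Try y = 5.46 m: A R^(2/3) = 64.88 — short.
Try y = 6.81 m: A R^(2/3) = 95.68 — over.
Try y = 6.23 m: A R^(2/3) = 81.7 — ≈ 81.73.

y_n = 6.23 m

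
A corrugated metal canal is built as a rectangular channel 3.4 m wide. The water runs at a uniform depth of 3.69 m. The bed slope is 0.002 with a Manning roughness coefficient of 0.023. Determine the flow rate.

Q = 27 m³/s

Flow area A = b·y = 3.4 × 3.69 = 12.55 m². Wetted perimeter P = b + 2y = 3.4 + 2×3.69 = 10.78 m.
Hydraulic radius R = A/P = 12.55/10.78 = 1.164 m.
Manning's equation: Q = (1/n) A R^(2/3) S^(1/2) = (1/0.023) × 12.55 × 1.164^(2/3) × 0.002^(1/2) = 27 m³/s.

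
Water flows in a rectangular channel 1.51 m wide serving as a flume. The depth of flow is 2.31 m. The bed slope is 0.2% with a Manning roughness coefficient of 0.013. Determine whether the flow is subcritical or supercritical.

Flow area A = b·y = 1.51 × 2.31 = 3.488 m². Wetted perimeter P = b + 2y = 1.51 + 2×2.31 = 6.13 m.
Hydraulic radius R = A/P = 3.488/6.13 = 0.569 m.
V = (1/n) R^(2/3) √S = (1/0.013) × 0.569^(2/3) × √0.002 = 2.362 m/s. Hydraulic depth D_h = A/T = 3.488/1.51 = 2.31 m.
Froude number Fr = V/√(g·D_h) = 2.362/√(9.81×2.31) = 0.496, which is less than 1, so the flow is subcritical.

subcritical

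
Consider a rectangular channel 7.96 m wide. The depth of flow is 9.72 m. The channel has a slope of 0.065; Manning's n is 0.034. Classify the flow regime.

supercritical

Flow area A = b·y = 7.96 × 9.72 = 77.37 m². Wetted perimeter P = b + 2y = 7.96 + 2×9.72 = 27.4 m.
Hydraulic radius R = A/P = 77.37/27.4 = 2.824 m.
V = (1/n) R^(2/3) √S = (1/0.034) × 2.824^(2/3) × √0.065 = 14.98 m/s. Hydraulic depth D_h = A/T = 77.37/7.96 = 9.72 m.
Froude number Fr = V/√(g·D_h) = 14.98/√(9.81×9.72) = 1.53, which is greater than 1, so the flow is supercritical.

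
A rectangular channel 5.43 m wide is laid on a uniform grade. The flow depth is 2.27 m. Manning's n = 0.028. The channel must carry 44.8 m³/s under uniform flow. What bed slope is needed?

S = 0.00781

Flow area A = b·y = 5.43 × 2.27 = 12.33 m². Wetted perimeter P = b + 2y = 5.43 + 2×2.27 = 9.97 m.
Hydraulic radius R = A/P = 12.33/9.97 = 1.236 m.
From Manning's equation, S = [nQ / (1 A R^(2/3))]² = [0.028 × 44.8 / (1 × 12.33 × 1.236^(2/3))]² = 0.00781.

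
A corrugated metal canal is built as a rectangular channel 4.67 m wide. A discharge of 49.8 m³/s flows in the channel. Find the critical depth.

For a rectangular channel, critical depth y_c = (q²/g)^(1/3) where q = Q/b = 49.8/4.67 = 10.66 m²/s.
So y_c = (10.66²/9.81)^(1/3) = 2.26 m.

y_c = 2.26 m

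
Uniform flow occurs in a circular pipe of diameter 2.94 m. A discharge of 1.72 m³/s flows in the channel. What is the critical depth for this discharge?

At critical depth, Q² T / (g A³) = 1, i.e. A³/T = Q²/g = 1.72²/9.81 = 0.3016.
At y = 0.638 m: A³/T = 0.5284 — high.
At y = 0.446 m: A³/T = 0.1296 — low.
At y = 0.553 m: A³/T = 0.3018 — close enough.

y_c = 0.553 m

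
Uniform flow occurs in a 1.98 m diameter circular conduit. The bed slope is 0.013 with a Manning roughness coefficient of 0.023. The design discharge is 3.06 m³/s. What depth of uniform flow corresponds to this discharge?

Manning's equation rearranged: A R^(2/3) = nQ / (1·√S) = 0.023 × 3.06 / (√0.013) = 0.6173.
At y = 0.844 m: A R^(2/3) = 0.7287 — over.
At y = 0.651 m: A R^(2/3) = 0.45 — short.
At y = 0.77 m: A R^(2/3) = 0.6166 — ≈ 0.6173.

y_n = 0.77 m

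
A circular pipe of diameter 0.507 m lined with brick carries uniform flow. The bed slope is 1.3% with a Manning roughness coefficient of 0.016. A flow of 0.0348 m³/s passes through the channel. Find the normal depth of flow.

y_n = 0.106 m

Manning's equation rearranged: A R^(2/3) = nQ / (1·√S) = 0.016 × 0.0348 / (√0.013) = 0.004883.
At y = 0.127 m: A R^(2/3) = 0.007005 — high.
At y = 0.0816 m: A R^(2/3) = 0.002863 — low.
At y = 0.106 m: A R^(2/3) = 0.00488 — ≈ 0.004883.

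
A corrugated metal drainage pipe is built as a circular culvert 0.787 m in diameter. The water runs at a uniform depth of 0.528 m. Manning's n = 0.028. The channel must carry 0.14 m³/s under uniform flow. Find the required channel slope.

S = 0.000907

For a circular section of diameter D = 0.787 m at depth y = 0.528 m, the central angle is θ = 2 arccos(1 − 2y/D) = 3.839 rad. Then A = (D²/8)(θ − sin θ) = 0.347 m² and P = Dθ/2 = 1.511 m.
Hydraulic radius R = A/P = 0.347/1.511 = 0.2297 m.
From Manning's equation, S = [nQ / (1 A R^(2/3))]² = [0.028 × 0.14 / (1 × 0.347 × 0.2297^(2/3))]² = 0.000907.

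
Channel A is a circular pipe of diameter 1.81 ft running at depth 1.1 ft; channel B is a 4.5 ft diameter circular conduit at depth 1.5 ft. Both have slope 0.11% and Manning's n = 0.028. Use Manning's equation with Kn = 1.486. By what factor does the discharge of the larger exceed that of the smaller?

3.97

Channel A: For a circular section of diameter D = 1.81 ft at depth y = 1.1 ft, the central angle is θ = 2 arccos(1 − 2y/D) = 3.576 rad. Then A = (D²/8)(θ − sin θ) = 1.637 ft² and P = Dθ/2 = 3.236 ft. Hydraulic radius R = A/P = 1.637/3.236 = 0.5058 ft. Q_A = (1.486/0.028)·1.637·0.5058^(2/3)·√0.0011 = 1.829 ft³/s.
Channel B: For a circular section of diameter D = 4.5 ft at depth y = 1.5 ft, the central angle is θ = 2 arccos(1 − 2y/D) = 2.462 rad. Then A = (D²/8)(θ − sin θ) = 4.641 ft² and P = Dθ/2 = 5.539 ft. Hydraulic radius R = A/P = 4.641/5.539 = 0.8378 ft. Q_B = (1.486/0.028)·4.641·0.8378^(2/3)·√0.0011 = 7.259 ft³/s.
The larger discharge is 7.259 ft³/s and the smaller is 1.829 ft³/s; the ratio is 3.97.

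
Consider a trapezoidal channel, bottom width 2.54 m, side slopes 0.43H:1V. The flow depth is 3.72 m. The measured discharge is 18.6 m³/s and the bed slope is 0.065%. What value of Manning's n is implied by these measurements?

n = 0.027

With bottom width b = 2.54 m and side slope z = 0.43: A = (b + zy)y = (2.54 + 0.43×3.72)×3.72 = 15.4 m²; P = b + 2y√(1+z²) = 2.54 + 2×3.72×1.089 = 10.64 m.
Hydraulic radius R = A/P = 15.4/10.64 = 1.447 m.
Rearranging Manning's equation: n = (1/Q) A R^(2/3) S^(1/2) = (1/18.6) × 15.4 × 1.447^(2/3) × √0.00065 = 0.027.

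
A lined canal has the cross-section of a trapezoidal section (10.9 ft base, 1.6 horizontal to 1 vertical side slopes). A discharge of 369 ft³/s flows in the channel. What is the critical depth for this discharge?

y_c = 2.84 ft

At critical depth, Q² T / (g A³) = 1, i.e. A³/T = Q²/g = 369²/32.2 = 4229.
Try y = 2.29 ft: A³/T = 2035 — low.
Try y = 3.12 ft: A³/T = 5837 — high.
Try y = 2.84 ft: A³/T = 4221 — matches.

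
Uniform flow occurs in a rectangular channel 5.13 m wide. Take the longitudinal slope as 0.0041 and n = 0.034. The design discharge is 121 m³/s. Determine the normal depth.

y_n = 8.04 m

Manning's equation rearranged: A R^(2/3) = nQ / (1·√S) = 0.034 × 121 / (√0.0041) = 64.25.
Trying y = 9.39 m: A R^(2/3) = 76.84 — over.
Trying y = 7.14 m: A R^(2/3) = 55.93 — short.
Trying y = 8.04 m: A R^(2/3) = 64.26 — ≈ 64.25.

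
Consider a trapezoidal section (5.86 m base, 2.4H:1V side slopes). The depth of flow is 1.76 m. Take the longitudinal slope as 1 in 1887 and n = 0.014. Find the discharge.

With bottom width b = 5.86 m and side slope z = 2.4: A = (b + zy)y = (5.86 + 2.4×1.76)×1.76 = 17.75 m²; P = b + 2y√(1+z²) = 5.86 + 2×1.76×2.6 = 15.01 m.
Hydraulic radius R = A/P = 17.75/15.01 = 1.182 m.
Manning's equation: Q = (1/n) A R^(2/3) S^(1/2) = (1/0.014) × 17.75 × 1.182^(2/3) × 0.0005299^(1/2) = 32.6 m³/s.

Q = 32.6 m³/s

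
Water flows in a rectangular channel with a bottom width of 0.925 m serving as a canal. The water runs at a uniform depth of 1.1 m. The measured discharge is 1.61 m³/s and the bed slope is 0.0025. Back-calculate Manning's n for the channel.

Flow area A = b·y = 0.925 × 1.1 = 1.018 m². Wetted perimeter P = b + 2y = 0.925 + 2×1.1 = 3.125 m.
Hydraulic radius R = A/P = 1.018/3.125 = 0.3256 m.
Rearranging Manning's equation: n = (1/Q) A R^(2/3) S^(1/2) = (1/1.61) × 1.018 × 0.3256^(2/3) × √0.0025 = 0.015.

n = 0.015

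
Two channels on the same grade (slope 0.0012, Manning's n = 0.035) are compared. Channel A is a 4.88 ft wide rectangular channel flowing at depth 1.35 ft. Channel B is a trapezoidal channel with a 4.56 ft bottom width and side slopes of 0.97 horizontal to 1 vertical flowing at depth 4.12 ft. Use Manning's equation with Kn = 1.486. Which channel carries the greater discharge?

channel B

Channel A: Flow area A = b·y = 4.88 × 1.35 = 6.588 ft². Wetted perimeter P = b + 2y = 4.88 + 2×1.35 = 7.58 ft. Hydraulic radius R = A/P = 6.588/7.58 = 0.8691 ft. Q_A = (1.486/0.035)·6.588·0.8691^(2/3)·√0.0012 = 8.824 ft³/s.
Channel B: With bottom width b = 4.56 ft and side slope z = 0.97: A = (b + zy)y = (4.56 + 0.97×4.12)×4.12 = 35.25 ft²; P = b + 2y√(1+z²) = 4.56 + 2×4.12×1.393 = 16.04 ft. Hydraulic radius R = A/P = 35.25/16.04 = 2.198 ft. Q_B = (1.486/0.035)·35.25·2.198^(2/3)·√0.0012 = 87.64 ft³/s.
Q_A = 8.824 ft³/s vs Q_B = 87.64 ft³/s, so channel B carries more.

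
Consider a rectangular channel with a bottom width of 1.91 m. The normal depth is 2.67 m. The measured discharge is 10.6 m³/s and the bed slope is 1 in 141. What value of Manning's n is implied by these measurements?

Flow area A = b·y = 1.91 × 2.67 = 5.1 m². Wetted perimeter P = b + 2y = 1.91 + 2×2.67 = 7.25 m.
Hydraulic radius R = A/P = 5.1/7.25 = 0.7034 m.
Rearranging Manning's equation: n = (1/Q) A R^(2/3) S^(1/2) = (1/10.6) × 5.1 × 0.7034^(2/3) × √0.007092 = 0.032.

n = 0.032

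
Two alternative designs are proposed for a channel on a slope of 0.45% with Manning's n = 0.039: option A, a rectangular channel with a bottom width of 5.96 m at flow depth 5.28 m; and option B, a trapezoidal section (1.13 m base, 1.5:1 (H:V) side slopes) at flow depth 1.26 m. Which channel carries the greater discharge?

Channel A: Flow area A = b·y = 5.96 × 5.28 = 31.47 m². Wetted perimeter P = b + 2y = 5.96 + 2×5.28 = 16.52 m. Hydraulic radius R = A/P = 31.47/16.52 = 1.905 m. Q_A = (1/0.039)·31.47·1.905^(2/3)·√0.0045 = 83.18 m³/s.
Channel B: With bottom width b = 1.13 m and side slope z = 1.5: A = (b + zy)y = (1.13 + 1.5×1.26)×1.26 = 3.805 m²; P = b + 2y√(1+z²) = 1.13 + 2×1.26×1.803 = 5.673 m. Hydraulic radius R = A/P = 3.805/5.673 = 0.6708 m. Q_B = (1/0.039)·3.805·0.6708^(2/3)·√0.0045 = 5.015 m³/s.
Q_A = 83.18 m³/s vs Q_B = 5.015 m³/s, so channel A carries more.

channel A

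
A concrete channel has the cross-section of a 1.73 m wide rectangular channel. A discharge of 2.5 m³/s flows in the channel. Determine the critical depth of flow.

For a rectangular channel, critical depth y_c = (q²/g)^(1/3) where q = Q/b = 2.5/1.73 = 1.445 m²/s.
So y_c = (1.445²/9.81)^(1/3) = 0.597 m.

y_c = 0.597 m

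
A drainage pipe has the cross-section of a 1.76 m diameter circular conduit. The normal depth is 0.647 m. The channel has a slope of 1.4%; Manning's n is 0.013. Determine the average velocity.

For a circular section of diameter D = 1.76 m at depth y = 0.647 m, the central angle is θ = 2 arccos(1 − 2y/D) = 2.606 rad. Then A = (D²/8)(θ − sin θ) = 0.8112 m² and P = Dθ/2 = 2.293 m.
Hydraulic radius R = A/P = 0.8112/2.293 = 0.3538 m.
From Manning's equation, V = (1/n) R^(2/3) S^(1/2) = (1/0.013) × 0.3538^(2/3) × 0.014^(1/2) = 4.55 m/s.

V = 4.55 m/s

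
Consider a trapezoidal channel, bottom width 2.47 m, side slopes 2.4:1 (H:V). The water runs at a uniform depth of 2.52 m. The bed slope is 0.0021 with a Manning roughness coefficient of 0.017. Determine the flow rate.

Q = 71.7 m³/s

With bottom width b = 2.47 m and side slope z = 2.4: A = (b + zy)y = (2.47 + 2.4×2.52)×2.52 = 21.47 m²; P = b + 2y√(1+z²) = 2.47 + 2×2.52×2.6 = 15.57 m.
Hydraulic radius R = A/P = 21.47/15.57 = 1.378 m.
Manning's equation: Q = (1/n) A R^(2/3) S^(1/2) = (1/0.017) × 21.47 × 1.378^(2/3) × 0.0021^(1/2) = 71.7 m³/s.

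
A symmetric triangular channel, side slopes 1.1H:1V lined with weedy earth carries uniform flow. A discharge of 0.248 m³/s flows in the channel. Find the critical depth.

y_c = 0.401 m

At critical depth, Q² T / (g A³) = 1, i.e. A³/T = Q²/g = 0.248²/9.81 = 0.00627.
Trying y = 0.494 m: A³/T = 0.0178 — too large.
Trying y = 0.356 m: A³/T = 0.003459 — too small.
Trying y = 0.401 m: A³/T = 0.006273 — ≈ 0.00627.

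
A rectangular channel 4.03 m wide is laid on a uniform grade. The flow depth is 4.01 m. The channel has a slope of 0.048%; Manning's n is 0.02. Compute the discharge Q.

Q = 21.5 m³/s

Flow area A = b·y = 4.03 × 4.01 = 16.16 m². Wetted perimeter P = b + 2y = 4.03 + 2×4.01 = 12.05 m.
Hydraulic radius R = A/P = 16.16/12.05 = 1.341 m.
Manning's equation: Q = (1/n) A R^(2/3) S^(1/2) = (1/0.02) × 16.16 × 1.341^(2/3) × 0.00048^(1/2) = 21.5 m³/s.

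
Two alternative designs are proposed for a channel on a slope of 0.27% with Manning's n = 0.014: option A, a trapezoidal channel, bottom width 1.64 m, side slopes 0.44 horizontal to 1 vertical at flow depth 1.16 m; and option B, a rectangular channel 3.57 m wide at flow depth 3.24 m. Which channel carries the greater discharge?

channel B

Channel A: With bottom width b = 1.64 m and side slope z = 0.44: A = (b + zy)y = (1.64 + 0.44×1.16)×1.16 = 2.494 m²; P = b + 2y√(1+z²) = 1.64 + 2×1.16×1.093 = 4.175 m. Hydraulic radius R = A/P = 2.494/4.175 = 0.5975 m. Q_A = (1/0.014)·2.494·0.5975^(2/3)·√0.0027 = 6.568 m³/s.
Channel B: Flow area A = b·y = 3.57 × 3.24 = 11.57 m². Wetted perimeter P = b + 2y = 3.57 + 2×3.24 = 10.05 m. Hydraulic radius R = A/P = 11.57/10.05 = 1.151 m. Q_B = (1/0.014)·11.57·1.151^(2/3)·√0.0027 = 47.15 m³/s.
Q_A = 6.568 m³/s vs Q_B = 47.15 m³/s, so channel B carries more.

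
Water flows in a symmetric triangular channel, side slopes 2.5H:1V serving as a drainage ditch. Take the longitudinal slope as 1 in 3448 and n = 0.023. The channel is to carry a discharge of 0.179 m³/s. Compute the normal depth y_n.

Manning's equation rearranged: A R^(2/3) = nQ / (1·√S) = 0.023 × 0.179 / (√0.00029) = 0.2417.
Trying y = 0.345 m: A R^(2/3) = 0.08776 — short.
Trying y = 0.504 m: A R^(2/3) = 0.2411 — matches.

y_n = 0.504 m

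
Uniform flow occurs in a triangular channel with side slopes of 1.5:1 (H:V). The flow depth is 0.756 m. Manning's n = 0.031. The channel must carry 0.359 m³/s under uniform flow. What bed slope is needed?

S = 0.000788

For a triangular section with side slope z = 1.5: A = zy² = 1.5×0.756² = 0.8573 m²; P = 2y√(1+z²) = 2×0.756×1.803 = 2.726 m.
Hydraulic radius R = A/P = 0.8573/2.726 = 0.3145 m.
From Manning's equation, S = [nQ / (1 A R^(2/3))]² = [0.031 × 0.359 / (1 × 0.8573 × 0.3145^(2/3))]² = 0.000788.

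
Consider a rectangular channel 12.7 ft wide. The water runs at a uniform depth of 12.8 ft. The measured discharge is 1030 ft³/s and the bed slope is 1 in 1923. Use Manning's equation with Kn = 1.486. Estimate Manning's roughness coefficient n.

n = 0.014

Flow area A = b·y = 12.7 × 12.8 = 162.6 ft². Wetted perimeter P = b + 2y = 12.7 + 2×12.8 = 38.3 ft.
Hydraulic radius R = A/P = 162.6/38.3 = 4.244 ft.
Rearranging Manning's equation: n = (1.486/Q) A R^(2/3) S^(1/2) = (1.486/1030) × 162.6 × 4.244^(2/3) × √0.00052 = 0.014.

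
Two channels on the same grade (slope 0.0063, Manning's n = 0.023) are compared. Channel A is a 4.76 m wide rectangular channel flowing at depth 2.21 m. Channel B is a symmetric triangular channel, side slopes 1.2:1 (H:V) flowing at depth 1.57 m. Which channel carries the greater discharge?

Channel A: Flow area A = b·y = 4.76 × 2.21 = 10.52 m². Wetted perimeter P = b + 2y = 4.76 + 2×2.21 = 9.18 m. Hydraulic radius R = A/P = 10.52/9.18 = 1.146 m. Q_A = (1/0.023)·10.52·1.146^(2/3)·√0.0063 = 39.75 m³/s.
Channel B: For a triangular section with side slope z = 1.2: A = zy² = 1.2×1.57² = 2.958 m²; P = 2y√(1+z²) = 2×1.57×1.562 = 4.905 m. Hydraulic radius R = A/P = 2.958/4.905 = 0.6031 m. Q_B = (1/0.023)·2.958·0.6031^(2/3)·√0.0063 = 7.286 m³/s.
Q_A = 39.75 m³/s vs Q_B = 7.286 m³/s, so channel A carries more.

channel A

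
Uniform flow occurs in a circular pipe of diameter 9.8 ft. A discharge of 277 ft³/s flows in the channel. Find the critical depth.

At critical depth, Q² T / (g A³) = 1, i.e. A³/T = Q²/g = 277²/32.2 = 2383.
At y = 3.28 ft: A³/T = 1172 — short.
At y = 4.7 ft: A³/T = 4668 — over.
At y = 3.94 ft: A³/T = 2375 — ≈ 2383.

y_c = 3.94 ft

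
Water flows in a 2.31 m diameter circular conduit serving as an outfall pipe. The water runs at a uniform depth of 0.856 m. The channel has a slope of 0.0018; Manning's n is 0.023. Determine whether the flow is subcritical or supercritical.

For a circular section of diameter D = 2.31 m at depth y = 0.856 m, the central angle is θ = 2 arccos(1 − 2y/D) = 2.618 rad. Then A = (D²/8)(θ − sin θ) = 1.413 m² and P = Dθ/2 = 3.024 m.
Hydraulic radius R = A/P = 1.413/3.024 = 0.4672 m.
V = (1/n) R^(2/3) √S = (1/0.023) × 0.4672^(2/3) × √0.0018 = 1.111 m/s. Hydraulic depth D_h = A/T = 1.413/2.231 = 0.6331 m.
Froude number Fr = V/√(g·D_h) = 1.111/√(9.81×0.6331) = 0.446, which is less than 1, so the flow is subcritical.

subcritical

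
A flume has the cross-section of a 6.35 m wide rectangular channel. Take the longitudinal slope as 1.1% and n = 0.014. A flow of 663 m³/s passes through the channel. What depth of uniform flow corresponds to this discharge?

Manning's equation rearranged: A R^(2/3) = nQ / (1·√S) = 0.014 × 663 / (√0.011) = 88.5.
Try y = 9.97 m: A R^(2/3) = 113.7 — too large.
Try y = 6.46 m: A R^(2/3) = 67.88 — too small.
Try y = 8.05 m: A R^(2/3) = 88.47 — matches.

y_n = 8.05 m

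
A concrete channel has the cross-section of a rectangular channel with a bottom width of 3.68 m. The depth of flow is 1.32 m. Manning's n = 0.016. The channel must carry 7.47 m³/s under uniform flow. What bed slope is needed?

Flow area A = b·y = 3.68 × 1.32 = 4.858 m². Wetted perimeter P = b + 2y = 3.68 + 2×1.32 = 6.32 m.
Hydraulic radius R = A/P = 4.858/6.32 = 0.7686 m.
From Manning's equation, S = [nQ / (1 A R^(2/3))]² = [0.016 × 7.47 / (1 × 4.858 × 0.7686^(2/3))]² = 0.00086.

S = 0.00086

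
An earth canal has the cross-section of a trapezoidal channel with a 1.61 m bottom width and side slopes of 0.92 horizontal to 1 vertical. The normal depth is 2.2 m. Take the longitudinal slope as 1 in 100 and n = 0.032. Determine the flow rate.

Q = 25.9 m³/s

With bottom width b = 1.61 m and side slope z = 0.92: A = (b + zy)y = (1.61 + 0.92×2.2)×2.2 = 7.995 m²; P = b + 2y√(1+z²) = 1.61 + 2×2.2×1.359 = 7.589 m.
Hydraulic radius R = A/P = 7.995/7.589 = 1.053 m.
Manning's equation: Q = (1/n) A R^(2/3) S^(1/2) = (1/0.032) × 7.995 × 1.053^(2/3) × 0.01^(1/2) = 25.9 m³/s.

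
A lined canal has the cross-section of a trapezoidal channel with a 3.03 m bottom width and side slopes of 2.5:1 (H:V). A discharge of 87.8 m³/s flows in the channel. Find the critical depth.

y_c = 2.49 m

At critical depth, Q² T / (g A³) = 1, i.e. A³/T = Q²/g = 87.8²/9.81 = 785.8.
At y = 2.74 m: A³/T = 1186 — high.
At y = 1.74 m: A³/T = 180.5 — low.
At y = 2.49 m: A³/T = 790.6 — ≈ 785.8.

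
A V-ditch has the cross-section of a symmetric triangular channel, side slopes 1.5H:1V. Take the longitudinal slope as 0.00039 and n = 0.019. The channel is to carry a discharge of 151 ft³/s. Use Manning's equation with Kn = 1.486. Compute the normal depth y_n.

y_n = 5.96 ft

Manning's equation rearranged: A R^(2/3) = nQ / (1.486·√S) = 0.019 × 151 / (1.486 × √0.00039) = 97.76.
Try y = 5.32 ft: A R^(2/3) = 72.1 — too small.
Try y = 7.53 ft: A R^(2/3) = 182.1 — too large.
Try y = 5.96 ft: A R^(2/3) = 97.61 — close enough.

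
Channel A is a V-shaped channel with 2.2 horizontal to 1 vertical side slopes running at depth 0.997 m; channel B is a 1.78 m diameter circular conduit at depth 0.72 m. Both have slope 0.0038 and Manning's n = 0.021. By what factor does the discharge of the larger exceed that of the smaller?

2.59

Channel A: For a triangular section with side slope z = 2.2: A = zy² = 2.2×0.997² = 2.187 m²; P = 2y√(1+z²) = 2×0.997×2.417 = 4.819 m. Hydraulic radius R = A/P = 2.187/4.819 = 0.4538 m. Q_A = (1/0.021)·2.187·0.4538^(2/3)·√0.0038 = 3.791 m³/s.
Channel B: For a circular section of diameter D = 1.78 m at depth y = 0.72 m, the central angle is θ = 2 arccos(1 − 2y/D) = 2.757 rad. Then A = (D²/8)(θ − sin θ) = 0.9435 m² and P = Dθ/2 = 2.454 m. Hydraulic radius R = A/P = 0.9435/2.454 = 0.3845 m. Q_B = (1/0.021)·0.9435·0.3845^(2/3)·√0.0038 = 1.464 m³/s.
The larger discharge is 3.791 m³/s and the smaller is 1.464 m³/s; the ratio is 2.59.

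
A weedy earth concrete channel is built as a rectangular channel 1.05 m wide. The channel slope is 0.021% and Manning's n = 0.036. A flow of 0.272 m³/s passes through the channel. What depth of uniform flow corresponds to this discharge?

y_n = 1.25 m

Manning's equation rearranged: A R^(2/3) = nQ / (1·√S) = 0.036 × 0.272 / (√0.00021) = 0.6757.
Trying y = 0.882 m: A R^(2/3) = 0.4414 — too small.
Trying y = 1.44 m: A R^(2/3) = 0.7998 — too large.
Trying y = 1.25 m: A R^(2/3) = 0.6761 — matches.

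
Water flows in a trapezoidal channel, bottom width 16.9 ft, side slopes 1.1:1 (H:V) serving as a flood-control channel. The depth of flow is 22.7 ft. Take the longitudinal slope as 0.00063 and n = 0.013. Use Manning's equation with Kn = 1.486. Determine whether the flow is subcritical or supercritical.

subcritical

With bottom width b = 16.9 ft and side slope z = 1.1: A = (b + zy)y = (16.9 + 1.1×22.7)×22.7 = 950.4 ft²; P = b + 2y√(1+z²) = 16.9 + 2×22.7×1.487 = 84.39 ft.
Hydraulic radius R = A/P = 950.4/84.39 = 11.26 ft.
V = (1.486/n) R^(2/3) √S = (1.486/0.013) × 11.26^(2/3) × √0.00063 = 14.42 ft/s. Hydraulic depth D_h = A/T = 950.4/66.84 = 14.22 ft.
Froude number Fr = V/√(g·D_h) = 14.42/√(32.2×14.22) = 0.674, which is less than 1, so the flow is subcritical.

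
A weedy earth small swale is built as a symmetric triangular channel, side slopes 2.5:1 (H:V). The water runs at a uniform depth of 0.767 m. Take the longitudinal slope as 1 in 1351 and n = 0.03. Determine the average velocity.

For a triangular section with side slope z = 2.5: A = zy² = 2.5×0.767² = 1.471 m²; P = 2y√(1+z²) = 2×0.767×2.693 = 4.13 m.
Hydraulic radius R = A/P = 1.471/4.13 = 0.3561 m.
From Manning's equation, V = (1/n) R^(2/3) S^(1/2) = (1/0.03) × 0.3561^(2/3) × 0.0007402^(1/2) = 0.456 m/s.

V = 0.456 m/s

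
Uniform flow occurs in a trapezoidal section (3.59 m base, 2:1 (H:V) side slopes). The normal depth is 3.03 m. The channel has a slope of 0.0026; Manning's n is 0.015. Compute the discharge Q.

Q = 142 m³/s

With bottom width b = 3.59 m and side slope z = 2: A = (b + zy)y = (3.59 + 2×3.03)×3.03 = 29.24 m²; P = b + 2y√(1+z²) = 3.59 + 2×3.03×2.236 = 17.14 m.
Hydraulic radius R = A/P = 29.24/17.14 = 1.706 m.
Manning's equation: Q = (1/n) A R^(2/3) S^(1/2) = (1/0.015) × 29.24 × 1.706^(2/3) × 0.0026^(1/2) = 142 m³/s.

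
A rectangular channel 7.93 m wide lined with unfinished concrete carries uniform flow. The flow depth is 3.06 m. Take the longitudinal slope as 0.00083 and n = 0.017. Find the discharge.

Q = 59.2 m³/s

Flow area A = b·y = 7.93 × 3.06 = 24.27 m². Wetted perimeter P = b + 2y = 7.93 + 2×3.06 = 14.05 m.
Hydraulic radius R = A/P = 24.27/14.05 = 1.727 m.
Manning's equation: Q = (1/n) A R^(2/3) S^(1/2) = (1/0.017) × 24.27 × 1.727^(2/3) × 0.00083^(1/2) = 59.2 m³/s.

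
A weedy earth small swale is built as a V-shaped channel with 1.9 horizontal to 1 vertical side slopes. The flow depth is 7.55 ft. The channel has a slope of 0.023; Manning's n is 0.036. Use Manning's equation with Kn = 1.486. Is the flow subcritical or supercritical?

supercritical

For a triangular section with side slope z = 1.9: A = zy² = 1.9×7.55² = 108.3 ft²; P = 2y√(1+z²) = 2×7.55×2.147 = 32.42 ft.
Hydraulic radius R = A/P = 108.3/32.42 = 3.341 ft.
V = (1.486/n) R^(2/3) √S = (1.486/0.036) × 3.341^(2/3) × √0.023 = 13.99 ft/s. Hydraulic depth D_h = A/T = 108.3/28.69 = 3.775 ft.
Froude number Fr = V/√(g·D_h) = 13.99/√(32.2×3.775) = 1.27, which is greater than 1, so the flow is supercritical.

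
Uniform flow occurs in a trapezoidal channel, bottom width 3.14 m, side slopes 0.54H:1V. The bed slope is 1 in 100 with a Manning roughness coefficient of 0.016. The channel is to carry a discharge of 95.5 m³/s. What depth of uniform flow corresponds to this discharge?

Manning's equation rearranged: A R^(2/3) = nQ / (1·√S) = 0.016 × 95.5 / (√0.01) = 15.28.
At y = 2.95 m: A R^(2/3) = 17.62 — over.
At y = 2.41 m: A R^(2/3) = 12.37 — short.
At y = 2.72 m: A R^(2/3) = 15.27 — close enough.

y_n = 2.72 m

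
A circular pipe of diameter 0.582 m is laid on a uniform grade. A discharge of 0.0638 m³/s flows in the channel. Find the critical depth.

At critical depth, Q² T / (g A³) = 1, i.e. A³/T = Q²/g = 0.0638²/9.81 = 0.0004149.
At y = 0.137 m: A³/T = 0.0002207 — short.
At y = 0.161 m: A³/T = 0.0004139 — ≈ 0.0004149.

y_c = 0.161 m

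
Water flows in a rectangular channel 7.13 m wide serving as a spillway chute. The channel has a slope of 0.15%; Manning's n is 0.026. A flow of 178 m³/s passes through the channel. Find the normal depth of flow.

Manning's equation rearranged: A R^(2/3) = nQ / (1·√S) = 0.026 × 178 / (√0.0015) = 119.5.
At y = 7.97 m: A R^(2/3) = 103.6 — short.
At y = 8.98 m: A R^(2/3) = 119.6 — matches.

y_n = 8.98 m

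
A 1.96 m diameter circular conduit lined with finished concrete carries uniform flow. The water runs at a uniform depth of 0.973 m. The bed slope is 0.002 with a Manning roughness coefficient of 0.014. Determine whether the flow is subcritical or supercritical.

subcritical

For a circular section of diameter D = 1.96 m at depth y = 0.973 m, the central angle is θ = 2 arccos(1 − 2y/D) = 3.127 rad. Then A = (D²/8)(θ − sin θ) = 1.495 m² and P = Dθ/2 = 3.065 m.
Hydraulic radius R = A/P = 1.495/3.065 = 0.4878 m.
V = (1/n) R^(2/3) √S = (1/0.014) × 0.4878^(2/3) × √0.002 = 1.979 m/s. Hydraulic depth D_h = A/T = 1.495/1.96 = 0.7627 m.
Froude number Fr = V/√(g·D_h) = 1.979/√(9.81×0.7627) = 0.724, which is less than 1, so the flow is subcritical.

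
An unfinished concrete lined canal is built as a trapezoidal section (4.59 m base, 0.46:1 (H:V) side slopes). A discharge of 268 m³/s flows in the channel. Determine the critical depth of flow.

At critical depth, Q² T / (g A³) = 1, i.e. A³/T = Q²/g = 268²/9.81 = 7322.
At y = 7.3 m: A³/T = 17280 — too large.
At y = 4.24 m: A³/T = 2512 — too small.
At y = 5.76 m: A³/T = 7332 — matches.

y_c = 5.76 m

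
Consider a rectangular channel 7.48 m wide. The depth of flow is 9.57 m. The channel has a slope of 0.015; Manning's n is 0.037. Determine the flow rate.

Flow area A = b·y = 7.48 × 9.57 = 71.58 m². Wetted perimeter P = b + 2y = 7.48 + 2×9.57 = 26.62 m.
Hydraulic radius R = A/P = 71.58/26.62 = 2.689 m.
Manning's equation: Q = (1/n) A R^(2/3) S^(1/2) = (1/0.037) × 71.58 × 2.689^(2/3) × 0.015^(1/2) = 458 m³/s.

Q = 458 m³/s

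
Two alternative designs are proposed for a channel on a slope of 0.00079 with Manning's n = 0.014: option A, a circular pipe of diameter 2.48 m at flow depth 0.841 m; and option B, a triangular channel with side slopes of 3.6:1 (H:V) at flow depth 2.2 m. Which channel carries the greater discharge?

channel B

Channel A: For a circular section of diameter D = 2.48 m at depth y = 0.841 m, the central angle is θ = 2 arccos(1 − 2y/D) = 2.486 rad. Then A = (D²/8)(θ − sin θ) = 1.443 m² and P = Dθ/2 = 3.083 m. Hydraulic radius R = A/P = 1.443/3.083 = 0.4681 m. Q_A = (1/0.014)·1.443·0.4681^(2/3)·√0.00079 = 1.747 m³/s.
Channel B: For a triangular section with side slope z = 3.6: A = zy² = 3.6×2.2² = 17.42 m²; P = 2y√(1+z²) = 2×2.2×3.736 = 16.44 m. Hydraulic radius R = A/P = 17.42/16.44 = 1.06 m. Q_B = (1/0.014)·17.42·1.06^(2/3)·√0.00079 = 36.36 m³/s.
Q_A = 1.747 m³/s vs Q_B = 36.36 m³/s, so channel B carries more.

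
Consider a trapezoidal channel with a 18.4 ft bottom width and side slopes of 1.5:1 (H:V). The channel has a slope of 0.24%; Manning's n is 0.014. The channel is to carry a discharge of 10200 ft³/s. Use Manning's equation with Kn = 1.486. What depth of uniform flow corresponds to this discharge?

y_n = 13.2 ft

Manning's equation rearranged: A R^(2/3) = nQ / (1.486·√S) = 0.014 × 10200 / (1.486 × √0.0024) = 1962.
At y = 15.9 ft: A R^(2/3) = 2879 — over.
At y = 11.1 ft: A R^(2/3) = 1377 — short.
At y = 13.2 ft: A R^(2/3) = 1956 — matches.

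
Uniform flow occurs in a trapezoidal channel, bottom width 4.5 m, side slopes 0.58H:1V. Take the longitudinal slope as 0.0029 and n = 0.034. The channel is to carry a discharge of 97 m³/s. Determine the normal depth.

Manning's equation rearranged: A R^(2/3) = nQ / (1·√S) = 0.034 × 97 / (√0.0029) = 61.24.
Trying y = 3.36 m: A R^(2/3) = 31.66 — short.
Trying y = 5.97 m: A R^(2/3) = 89.82 — over.
Trying y = 4.86 m: A R^(2/3) = 61.26 — matches.

y_n = 4.86 m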